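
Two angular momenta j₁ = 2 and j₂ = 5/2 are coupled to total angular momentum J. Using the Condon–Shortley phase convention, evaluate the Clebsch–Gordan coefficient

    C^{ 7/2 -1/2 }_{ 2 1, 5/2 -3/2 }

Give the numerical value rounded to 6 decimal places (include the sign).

+√(121/315) ≈ +0.619780

j₁+j₂−J=1  J+j₁−j₂=3  J−j₁+j₂=4  j₁+j₂+J+1=9
(j₁±m₁, j₂±m₂, J±M) = (3,1,1,4,3,4)
P² = 2304/35
sum k=0..1:
  [0] +1/12 = 1/12
  [1] −1/144 = -1/144
S = 11/144
C² = P²·S² = 121/315 ; C = +0.619780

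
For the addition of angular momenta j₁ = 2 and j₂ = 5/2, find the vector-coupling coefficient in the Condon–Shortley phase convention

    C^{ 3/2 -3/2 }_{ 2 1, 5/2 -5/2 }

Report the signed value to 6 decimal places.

+√(2/7) = +0.534522

√[4·3!1!2!/7! · 3!1!0!5!0!3!] = √(288/7)
  +(−1)^0/∏(0,3,1,0,0,2)! = 1/12  (running 1/12)
⟨..|..⟩ = √(288/7)·(1/12) = +0.534522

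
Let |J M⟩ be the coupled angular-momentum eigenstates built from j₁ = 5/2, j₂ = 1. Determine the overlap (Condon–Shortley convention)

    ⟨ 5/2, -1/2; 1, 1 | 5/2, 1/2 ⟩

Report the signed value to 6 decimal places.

√[6·1!4!1!/7! · 2!3!2!0!3!2!] = √(288/35)
  +(−1)^1/∏(1,0,2,1,2,0)! = -1/4  (running -1/4)
⟨..|..⟩ = √(288/35)·(-1/4) = -0.717137

−√(18/35) = -0.717137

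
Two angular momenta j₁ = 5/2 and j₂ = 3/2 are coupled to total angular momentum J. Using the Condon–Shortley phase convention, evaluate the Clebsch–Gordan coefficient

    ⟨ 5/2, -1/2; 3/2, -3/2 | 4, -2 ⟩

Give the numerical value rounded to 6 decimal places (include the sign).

+√(5/14) ≈ +0.597614

triangle: 0!·5!·3!/9! = 720/362880
(j±m)!: 2!·3!·0!·3!·2!·6! = 103680
prefactor² = (2J+1)·Δ·N² = 12960/7
  k=0: +1/(0!·0!·3!·0!·2!·3!) = 1/72
Σ = 1/72  ⇒  CG² = 12960/7·1/72² = 5/14
CG = +√(5/14) = +0.597614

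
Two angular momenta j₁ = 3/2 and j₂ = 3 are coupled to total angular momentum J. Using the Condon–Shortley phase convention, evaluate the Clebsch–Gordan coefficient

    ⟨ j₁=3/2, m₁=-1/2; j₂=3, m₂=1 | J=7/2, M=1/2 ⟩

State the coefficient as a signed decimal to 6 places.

√[8·1!2!5!/9! · 1!2!4!2!4!3!] = √(512/7)
  +(−1)^0/∏(0,1,2,4,0,1)! = 1/48  (running 1/48)
  +(−1)^1/∏(1,0,1,3,1,2)! = -1/12  (running -1/16)
⟨..|..⟩ = √(512/7)·(-1/16) = -0.534522

−√(2/7) ≈ -0.534522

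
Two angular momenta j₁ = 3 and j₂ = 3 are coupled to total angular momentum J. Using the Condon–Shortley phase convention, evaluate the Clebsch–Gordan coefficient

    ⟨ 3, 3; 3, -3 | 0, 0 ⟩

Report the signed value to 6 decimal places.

triangle: 6!×0!×0!/7! = 720/5040
(j±m)!: 6!×0!×0!×6!×0!×0! = 518400
prefactor² = (2J+1)×Δ×N² = 518400/7
  k=0: +1/(0!×6!×0!×0!×0!×0!) = 1/720
Σ = 1/720  ⇒  CG² = 518400/7×1/720² = 1/7
CG = +√(1/7) = +0.377964

+0.377964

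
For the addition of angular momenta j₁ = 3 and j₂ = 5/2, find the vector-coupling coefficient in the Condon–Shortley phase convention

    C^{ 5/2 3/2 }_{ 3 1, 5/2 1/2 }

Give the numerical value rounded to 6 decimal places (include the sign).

triangle: 3!*3!*2!/9! = 72/362880
(j±m)!: 4!*2!*3!*2!*4!*1! = 13824
prefactor² = (2J+1)*Δ*N² = 576/35
  k=1: −1/(1!*2!*1!*2!*2!*0!) = -1/8
  k=2: +1/(2!*1!*0!*1!*3!*1!) = 1/12
Σ = -1/24  ⇒  CG² = 576/35*(-1/24)² = 1/35
CG = −√(1/35) = -0.169031

−√(1/35) = -0.169031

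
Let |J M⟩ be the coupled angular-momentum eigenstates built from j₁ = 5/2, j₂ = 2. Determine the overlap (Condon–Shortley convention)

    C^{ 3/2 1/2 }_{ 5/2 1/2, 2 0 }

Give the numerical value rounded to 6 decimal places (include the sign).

−√(2/35) = -0.239046

triangle: 3!·2!·1!/7! = 12/5040
(j±m)!: 3!·2!·2!·2!·2!·1! = 96
prefactor² = (2J+1)·Δ·N² = 32/35
  k=1: −1/(1!·2!·1!·1!·1!·0!) = -1/2
  k=2: +1/(2!·1!·0!·0!·2!·1!) = 1/4
Σ = -1/4  ⇒  CG² = 32/35·(-1/4)² = 2/35
CG = −√(2/35) = -0.239046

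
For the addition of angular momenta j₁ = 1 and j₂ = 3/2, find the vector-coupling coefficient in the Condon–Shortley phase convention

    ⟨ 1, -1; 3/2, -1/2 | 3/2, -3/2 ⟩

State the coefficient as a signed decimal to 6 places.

√[4·1!1!2!/5! · 0!2!1!2!0!3!] = √(8/5)
  +(−1)^1/∏(1,0,1,0,0,2)! = -1/2  (running -1/2)
⟨..|..⟩ = √(8/5)·(-1/2) = -0.632456

-0.632456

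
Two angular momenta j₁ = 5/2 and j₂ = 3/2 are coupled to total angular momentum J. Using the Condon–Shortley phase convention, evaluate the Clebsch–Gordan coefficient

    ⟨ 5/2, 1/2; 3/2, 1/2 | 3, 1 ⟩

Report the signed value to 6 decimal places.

-0.129099

√[7·1!4!2!/8! · 3!2!2!1!4!2!] = √(48/5)
  +(−1)^0/∏(0,1,2,2,2,0)! = 1/8  (running 1/8)
  +(−1)^1/∏(1,0,1,1,3,1)! = -1/6  (running -1/24)
⟨..|..⟩ = √(48/5)·(-1/24) = -0.129099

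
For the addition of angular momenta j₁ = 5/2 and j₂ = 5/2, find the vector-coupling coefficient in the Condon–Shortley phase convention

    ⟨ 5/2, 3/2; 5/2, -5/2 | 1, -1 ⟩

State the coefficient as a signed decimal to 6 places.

+0.377964

√[3·4!1!1!/7! · 4!1!0!5!0!2!] = √(576/7)
  +(−1)^0/∏(0,4,1,0,0,1)! = 1/24  (running 1/24)
⟨..|..⟩ = √(576/7)·(1/24) = +0.377964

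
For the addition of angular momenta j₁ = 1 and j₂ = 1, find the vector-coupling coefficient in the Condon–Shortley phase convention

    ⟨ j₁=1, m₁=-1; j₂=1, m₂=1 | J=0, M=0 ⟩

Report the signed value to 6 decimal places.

+0.577350  (= +√(1/3))

√[1·2!0!0!/3! · 0!2!2!0!0!0!] = √(4/3)
  +(−1)^2/∏(2,0,0,0,0,0)! = 1/2  (running 1/2)
⟨..|..⟩ = √(4/3)·(1/2) = +0.577350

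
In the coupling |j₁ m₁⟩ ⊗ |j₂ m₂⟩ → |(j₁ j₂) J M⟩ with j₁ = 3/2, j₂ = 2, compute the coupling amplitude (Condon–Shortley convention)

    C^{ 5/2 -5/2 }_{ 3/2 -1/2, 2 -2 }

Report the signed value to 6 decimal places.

j₁+j₂−J=1  J+j₁−j₂=2  J−j₁+j₂=3  j₁+j₂+J+1=7
(j₁±m₁, j₂±m₂, J±M) = (1,2,0,4,0,5)
P² = 576/7
sum k=0..0:
  [0] +1/12 = 1/12
S = 1/12
C² = P²·S² = 4/7 ; C = +0.755929

+0.755929  (= +√(4/7))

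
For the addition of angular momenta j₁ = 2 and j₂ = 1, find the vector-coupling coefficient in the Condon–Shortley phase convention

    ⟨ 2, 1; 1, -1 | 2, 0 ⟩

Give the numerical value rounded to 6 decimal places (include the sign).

√[5·1!3!1!/6! · 3!1!0!2!2!2!] = √(2)
  +(−1)^0/∏(0,1,1,0,2,1)! = 1/2  (running 1/2)
⟨..|..⟩ = √(2)·(1/2) = +0.707107

+√(1/2) ≈ +0.707107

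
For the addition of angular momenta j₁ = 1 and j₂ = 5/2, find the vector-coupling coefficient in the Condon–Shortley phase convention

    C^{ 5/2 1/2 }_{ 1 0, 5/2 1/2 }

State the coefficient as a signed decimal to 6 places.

j₁+j₂−J=1  J+j₁−j₂=1  J−j₁+j₂=4  j₁+j₂+J+1=7
(j₁±m₁, j₂±m₂, J±M) = (1,1,3,2,3,2)
P² = 144/35
sum k=0..1:
  [0] +1/6 = 1/6
  [1] −1/4 = -1/4
S = -1/12
C² = P²·S² = 1/35 ; C = -0.169031

−√(1/35) = -0.169031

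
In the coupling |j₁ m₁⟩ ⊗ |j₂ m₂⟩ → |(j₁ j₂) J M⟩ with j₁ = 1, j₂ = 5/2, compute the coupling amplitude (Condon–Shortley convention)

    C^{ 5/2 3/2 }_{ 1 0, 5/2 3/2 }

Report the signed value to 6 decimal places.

−√(9/35) ≈ -0.507093

j₁+j₂−J=1  J+j₁−j₂=1  J−j₁+j₂=4  j₁+j₂+J+1=7
(j₁±m₁, j₂±m₂, J±M) = (1,1,4,1,4,1)
P² = 576/35
sum k=0..1:
  [0] +1/24 = 1/24
  [1] −1/6 = -1/6
S = -1/8
C² = P²·S² = 9/35 ; C = -0.507093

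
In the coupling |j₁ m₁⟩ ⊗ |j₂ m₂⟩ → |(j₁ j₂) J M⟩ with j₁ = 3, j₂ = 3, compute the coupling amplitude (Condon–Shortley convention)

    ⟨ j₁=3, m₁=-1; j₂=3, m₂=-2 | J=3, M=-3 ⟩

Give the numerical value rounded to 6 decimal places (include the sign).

−√(1/3) ≈ -0.577350

j₁+j₂−J=3  J+j₁−j₂=3  J−j₁+j₂=3  j₁+j₂+J+1=10
(j₁±m₁, j₂±m₂, J±M) = (2,4,1,5,0,6)
P² = 1728
sum k=1..1:
  [1] −1/72 = -1/72
S = -1/72
C² = P²·S² = 1/3 ; C = -0.577350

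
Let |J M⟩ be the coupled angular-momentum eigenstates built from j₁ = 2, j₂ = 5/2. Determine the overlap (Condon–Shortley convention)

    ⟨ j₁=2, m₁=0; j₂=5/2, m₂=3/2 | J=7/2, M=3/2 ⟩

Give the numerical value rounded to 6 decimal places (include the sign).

√[8·1!3!4!/9! · 2!2!4!1!5!2!] = √(512/7)
  +(−1)^0/∏(0,1,2,4,1,0)! = 1/48  (running 1/48)
  +(−1)^1/∏(1,0,1,3,2,1)! = -1/12  (running -1/16)
⟨..|..⟩ = √(512/7)·(-1/16) = -0.534522

-0.534522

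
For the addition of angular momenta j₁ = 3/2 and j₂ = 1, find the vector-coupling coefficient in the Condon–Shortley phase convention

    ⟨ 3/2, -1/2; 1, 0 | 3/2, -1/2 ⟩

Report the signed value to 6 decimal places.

−√(1/15) = -0.258199

√[4·1!2!1!/5! · 1!2!1!1!1!2!] = √(4/15)
  +(−1)^0/∏(0,1,2,1,0,0)! = 1/2  (running 1/2)
  +(−1)^1/∏(1,0,1,0,1,1)! = -1  (running -1/2)
⟨..|..⟩ = √(4/15)·(-1/2) = -0.258199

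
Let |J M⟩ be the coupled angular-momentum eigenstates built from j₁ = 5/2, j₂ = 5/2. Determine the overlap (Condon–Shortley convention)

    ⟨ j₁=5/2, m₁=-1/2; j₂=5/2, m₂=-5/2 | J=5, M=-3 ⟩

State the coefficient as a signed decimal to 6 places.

+0.471405

√[11·0!5!5!/11! · 2!3!0!5!2!8!] = √(460800)
  +(−1)^0/∏(0,0,3,0,2,5)! = 1/1440  (running 1/1440)
⟨..|..⟩ = √(460800)·(1/1440) = +0.471405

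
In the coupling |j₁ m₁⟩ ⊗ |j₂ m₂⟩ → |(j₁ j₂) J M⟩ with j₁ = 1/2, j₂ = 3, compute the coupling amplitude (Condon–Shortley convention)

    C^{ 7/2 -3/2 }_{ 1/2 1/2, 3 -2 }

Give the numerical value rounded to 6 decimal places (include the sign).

√[8·0!1!6!/8! · 1!0!1!5!2!5!] = √(28800/7)
  +(−1)^0/∏(0,0,0,1,1,5)! = 1/120  (running 1/120)
⟨..|..⟩ = √(28800/7)·(1/120) = +0.534522

+√(2/7) ≈ +0.534522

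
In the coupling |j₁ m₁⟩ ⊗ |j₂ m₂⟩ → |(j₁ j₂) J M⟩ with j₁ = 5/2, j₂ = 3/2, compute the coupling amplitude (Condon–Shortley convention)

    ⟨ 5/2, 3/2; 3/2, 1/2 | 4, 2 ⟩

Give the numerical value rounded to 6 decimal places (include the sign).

+0.731925

triangle: 0!×5!×3!/9! = 720/362880
(j±m)!: 4!×1!×2!×1!×6!×2! = 69120
prefactor² = (2J+1)×Δ×N² = 8640/7
  k=0: +1/(0!×0!×1!×2!×4!×1!) = 1/48
Σ = 1/48  ⇒  CG² = 8640/7×1/48² = 15/28
CG = +√(15/28) = +0.731925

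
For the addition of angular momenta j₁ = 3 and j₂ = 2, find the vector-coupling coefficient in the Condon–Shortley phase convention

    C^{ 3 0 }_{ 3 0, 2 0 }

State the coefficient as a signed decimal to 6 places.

√[7·2!4!2!/9! · 3!3!2!2!3!3!] = √(48/5)
  +(−1)^0/∏(0,2,3,2,1,0)! = 1/24  (running 1/24)
  +(−1)^1/∏(1,1,2,1,2,1)! = -1/4  (running -5/24)
  +(−1)^2/∏(2,0,1,0,3,2)! = 1/24  (running -1/6)
⟨..|..⟩ = √(48/5)·(-1/6) = -0.516398

−√(4/15) ≈ -0.516398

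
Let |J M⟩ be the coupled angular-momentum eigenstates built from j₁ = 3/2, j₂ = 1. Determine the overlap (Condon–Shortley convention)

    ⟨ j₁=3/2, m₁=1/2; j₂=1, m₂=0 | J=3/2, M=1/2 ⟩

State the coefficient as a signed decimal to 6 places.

+√(1/15) ≈ +0.258199

√[4·1!2!1!/5! · 2!1!1!1!2!1!] = √(4/15)
  +(−1)^0/∏(0,1,1,1,1,0)! = 1  (running 1)
  +(−1)^1/∏(1,0,0,0,2,1)! = -1/2  (running 1/2)
⟨..|..⟩ = √(4/15)·(1/2) = +0.258199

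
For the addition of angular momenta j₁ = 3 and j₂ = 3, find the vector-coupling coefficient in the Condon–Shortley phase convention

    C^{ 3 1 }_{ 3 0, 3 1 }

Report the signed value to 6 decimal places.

√[7·3!3!3!/10! · 3!3!4!2!4!2!] = √(864/25)
  +(−1)^1/∏(1,2,2,3,1,0)! = -1/24  (running -1/24)
  +(−1)^2/∏(2,1,1,2,2,1)! = 1/8  (running 1/12)
  +(−1)^3/∏(3,0,0,1,3,2)! = -1/72  (running 5/72)
⟨..|..⟩ = √(864/25)·(5/72) = +0.408248

+0.408248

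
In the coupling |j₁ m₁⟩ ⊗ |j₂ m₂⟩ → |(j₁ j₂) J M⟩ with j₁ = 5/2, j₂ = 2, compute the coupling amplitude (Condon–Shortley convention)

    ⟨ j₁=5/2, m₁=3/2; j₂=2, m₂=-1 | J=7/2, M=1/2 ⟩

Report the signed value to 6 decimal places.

+√(121/315) = +0.619780

√[8·1!4!3!/9! · 4!1!1!3!4!3!] = √(2304/35)
  +(−1)^0/∏(0,1,1,1,3,2)! = 1/12  (running 1/12)
  +(−1)^1/∏(1,0,0,0,4,3)! = -1/144  (running 11/144)
⟨..|..⟩ = √(2304/35)·(11/144) = +0.619780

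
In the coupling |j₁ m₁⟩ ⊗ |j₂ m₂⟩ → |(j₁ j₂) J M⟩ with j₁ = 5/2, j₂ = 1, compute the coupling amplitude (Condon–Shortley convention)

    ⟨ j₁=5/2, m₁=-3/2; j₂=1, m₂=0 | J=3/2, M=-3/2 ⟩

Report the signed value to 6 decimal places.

-0.516398

j₁+j₂−J=2  J+j₁−j₂=3  J−j₁+j₂=0  j₁+j₂+J+1=6
(j₁±m₁, j₂±m₂, J±M) = (1,4,1,1,0,3)
P² = 48/5
sum k=1..1:
  [1] −1/6 = -1/6
S = -1/6
C² = P²·S² = 4/15 ; C = -0.516398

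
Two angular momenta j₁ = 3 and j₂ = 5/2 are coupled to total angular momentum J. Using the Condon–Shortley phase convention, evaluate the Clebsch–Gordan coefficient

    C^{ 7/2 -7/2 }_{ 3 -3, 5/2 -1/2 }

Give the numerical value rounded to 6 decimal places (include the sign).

+0.577350

√[8·2!4!3!/10! · 0!6!2!3!0!7!] = √(27648)
  +(−1)^2/∏(2,0,4,0,0,3)! = 1/288  (running 1/288)
⟨..|..⟩ = √(27648)·(1/288) = +0.577350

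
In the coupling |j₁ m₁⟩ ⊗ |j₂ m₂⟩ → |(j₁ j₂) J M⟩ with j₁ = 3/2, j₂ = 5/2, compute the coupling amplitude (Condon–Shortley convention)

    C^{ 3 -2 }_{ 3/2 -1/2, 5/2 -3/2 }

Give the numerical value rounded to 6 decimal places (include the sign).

+√(1/12) = +0.288675

triangle: 1!·2!·4!/8! = 48/40320
(j±m)!: 1!·2!·1!·4!·1!·5! = 5760
prefactor² = (2J+1)·Δ·N² = 48
  k=0: +1/(0!·1!·2!·1!·0!·3!) = 1/12
  k=1: −1/(1!·0!·1!·0!·1!·4!) = -1/24
Σ = 1/24  ⇒  CG² = 48·1/24² = 1/12
CG = +√(1/12) = +0.288675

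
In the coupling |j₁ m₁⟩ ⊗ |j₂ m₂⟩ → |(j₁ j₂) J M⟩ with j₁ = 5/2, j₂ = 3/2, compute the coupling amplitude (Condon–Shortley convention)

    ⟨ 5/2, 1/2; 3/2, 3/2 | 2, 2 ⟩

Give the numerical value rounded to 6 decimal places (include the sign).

√[5·2!3!1!/7! · 3!2!3!0!4!0!] = √(144/7)
  +(−1)^2/∏(2,0,0,1,3,0)! = 1/12  (running 1/12)
⟨..|..⟩ = √(144/7)·(1/12) = +0.377964

+0.377964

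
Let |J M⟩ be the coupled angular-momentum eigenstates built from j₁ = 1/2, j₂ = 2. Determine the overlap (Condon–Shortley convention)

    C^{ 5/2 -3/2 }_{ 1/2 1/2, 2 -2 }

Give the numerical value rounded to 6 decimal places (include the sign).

+0.447214

triangle: 0!·1!·4!/6! = 24/720
(j±m)!: 1!·0!·0!·4!·1!·4! = 576
prefactor² = (2J+1)·Δ·N² = 576/5
  k=0: +1/(0!·0!·0!·0!·1!·4!) = 1/24
Σ = 1/24  ⇒  CG² = 576/5·1/24² = 1/5
CG = +√(1/5) = +0.447214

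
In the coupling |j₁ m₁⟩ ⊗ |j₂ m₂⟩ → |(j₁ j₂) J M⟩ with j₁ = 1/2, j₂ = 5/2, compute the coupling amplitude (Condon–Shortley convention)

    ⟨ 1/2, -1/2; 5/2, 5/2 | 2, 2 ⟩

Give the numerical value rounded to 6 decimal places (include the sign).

−√(5/6) = -0.912871

√[5·1!0!4!/6! · 0!1!5!0!4!0!] = √(480)
  +(−1)^1/∏(1,0,0,4,0,0)! = -1/24  (running -1/24)
⟨..|..⟩ = √(480)·(-1/24) = -0.912871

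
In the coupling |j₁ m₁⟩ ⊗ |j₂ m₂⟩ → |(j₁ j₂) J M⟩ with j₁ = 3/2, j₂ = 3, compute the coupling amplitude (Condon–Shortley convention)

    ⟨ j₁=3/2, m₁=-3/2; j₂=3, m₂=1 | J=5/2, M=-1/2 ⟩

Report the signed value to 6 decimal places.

+√(27/70) ≈ +0.621059

√[6·2!1!4!/8! · 0!3!4!2!2!3!] = √(864/35)
  +(−1)^2/∏(2,0,1,2,0,2)! = 1/8  (running 1/8)
⟨..|..⟩ = √(864/35)·(1/8) = +0.621059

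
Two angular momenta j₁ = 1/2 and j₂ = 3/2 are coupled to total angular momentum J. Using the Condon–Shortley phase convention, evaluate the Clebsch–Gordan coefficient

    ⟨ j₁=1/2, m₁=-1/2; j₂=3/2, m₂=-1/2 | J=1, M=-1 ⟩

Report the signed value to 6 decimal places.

-0.500000  (= −√(1/4))

√[3·1!0!2!/4! · 0!1!1!2!0!2!] = √(1)
  +(−1)^1/∏(1,0,0,0,0,2)! = -1/2  (running -1/2)
⟨..|..⟩ = √(1)·(-1/2) = -0.500000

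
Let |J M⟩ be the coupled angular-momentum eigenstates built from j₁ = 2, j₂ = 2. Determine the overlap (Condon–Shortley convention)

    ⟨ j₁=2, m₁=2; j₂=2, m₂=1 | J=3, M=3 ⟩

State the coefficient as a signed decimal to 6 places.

+0.707107  (= +√(1/2))

j₁+j₂−J=1  J+j₁−j₂=3  J−j₁+j₂=3  j₁+j₂+J+1=8
(j₁±m₁, j₂±m₂, J±M) = (4,0,3,1,6,0)
P² = 648
sum k=0..0:
  [0] +1/36 = 1/36
S = 1/36
C² = P²·S² = 1/2 ; C = +0.707107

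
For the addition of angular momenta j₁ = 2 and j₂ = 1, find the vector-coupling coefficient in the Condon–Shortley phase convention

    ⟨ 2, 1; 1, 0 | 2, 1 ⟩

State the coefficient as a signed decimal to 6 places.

triangle: 1!*3!*1!/6! = 6/720
(j±m)!: 3!*1!*1!*1!*3!*1! = 36
prefactor² = (2J+1)*Δ*N² = 3/2
  k=0: +1/(0!*1!*1!*1!*2!*0!) = 1/2
  k=1: −1/(1!*0!*0!*0!*3!*1!) = -1/6
Σ = 1/3  ⇒  CG² = 3/2*1/3² = 1/6
CG = +√(1/6) = +0.408248

+0.408248  (= +√(1/6))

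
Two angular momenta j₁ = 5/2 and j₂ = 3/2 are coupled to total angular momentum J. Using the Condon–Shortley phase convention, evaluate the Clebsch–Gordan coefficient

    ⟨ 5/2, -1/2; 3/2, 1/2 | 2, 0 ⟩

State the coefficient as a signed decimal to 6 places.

−√(1/14) ≈ -0.267261

j₁+j₂−J=2  J+j₁−j₂=3  J−j₁+j₂=1  j₁+j₂+J+1=7
(j₁±m₁, j₂±m₂, J±M) = (2,3,2,1,2,2)
P² = 8/7
sum k=1..2:
  [1] −1/2 = -1/2
  [2] +1/4 = 1/4
S = -1/4
C² = P²·S² = 1/14 ; C = -0.267261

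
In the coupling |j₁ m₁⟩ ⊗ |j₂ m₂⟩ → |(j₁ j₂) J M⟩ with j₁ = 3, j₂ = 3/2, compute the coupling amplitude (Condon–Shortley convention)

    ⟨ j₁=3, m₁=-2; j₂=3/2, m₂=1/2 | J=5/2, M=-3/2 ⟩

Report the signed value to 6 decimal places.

+√(1/14) ≈ +0.267261

triangle: 2!*4!*1!/8! = 48/40320
(j±m)!: 1!*5!*2!*1!*1!*4! = 5760
prefactor² = (2J+1)*Δ*N² = 288/7
  k=1: −1/(1!*1!*4!*1!*0!*0!) = -1/24
  k=2: +1/(2!*0!*3!*0!*1!*1!) = 1/12
Σ = 1/24  ⇒  CG² = 288/7*1/24² = 1/14
CG = +√(1/14) = +0.267261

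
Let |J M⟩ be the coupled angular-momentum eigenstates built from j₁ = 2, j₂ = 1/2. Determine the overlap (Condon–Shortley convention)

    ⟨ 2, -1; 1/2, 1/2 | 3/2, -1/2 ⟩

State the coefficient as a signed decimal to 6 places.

j₁+j₂−J=1  J+j₁−j₂=3  J−j₁+j₂=0  j₁+j₂+J+1=5
(j₁±m₁, j₂±m₂, J±M) = (1,3,1,0,1,2)
P² = 12/5
sum k=1..1:
  [1] −1/2 = -1/2
S = -1/2
C² = P²·S² = 3/5 ; C = -0.774597

-0.774597  (= −√(3/5))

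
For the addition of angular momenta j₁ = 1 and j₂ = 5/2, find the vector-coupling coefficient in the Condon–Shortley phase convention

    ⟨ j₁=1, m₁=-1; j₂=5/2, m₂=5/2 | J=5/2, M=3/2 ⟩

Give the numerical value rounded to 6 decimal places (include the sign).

−√(2/7) ≈ -0.534522

√[6·1!1!4!/7! · 0!2!5!0!4!1!] = √(1152/7)
  +(−1)^1/∏(1,0,1,4,0,0)! = -1/24  (running -1/24)
⟨..|..⟩ = √(1152/7)·(-1/24) = -0.534522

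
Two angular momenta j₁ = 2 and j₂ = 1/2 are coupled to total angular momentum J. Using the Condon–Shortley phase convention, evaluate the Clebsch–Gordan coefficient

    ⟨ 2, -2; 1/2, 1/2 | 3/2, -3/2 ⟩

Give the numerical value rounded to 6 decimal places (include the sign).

triangle: 1!×3!×0!/5! = 6/120
(j±m)!: 0!×4!×1!×0!×0!×3! = 144
prefactor² = (2J+1)×Δ×N² = 144/5
  k=1: −1/(1!×0!×3!×0!×0!×0!) = -1/6
Σ = -1/6  ⇒  CG² = 144/5×(-1/6)² = 4/5
CG = −√(4/5) = -0.894427

-0.894427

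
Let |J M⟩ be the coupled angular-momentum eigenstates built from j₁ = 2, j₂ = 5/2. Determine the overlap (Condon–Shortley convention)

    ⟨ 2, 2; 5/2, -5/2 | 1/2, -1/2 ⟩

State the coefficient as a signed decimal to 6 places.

√[2·4!0!1!/6! · 4!0!0!5!0!1!] = √(192)
  +(−1)^0/∏(0,4,0,0,0,1)! = 1/24  (running 1/24)
⟨..|..⟩ = √(192)·(1/24) = +0.577350

+√(1/3) = +0.577350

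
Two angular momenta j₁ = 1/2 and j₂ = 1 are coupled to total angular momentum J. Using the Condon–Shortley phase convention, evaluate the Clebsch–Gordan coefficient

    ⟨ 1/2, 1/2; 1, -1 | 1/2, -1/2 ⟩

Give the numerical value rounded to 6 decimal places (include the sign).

+√(2/3) = +0.816497

√[2·1!0!1!/3! · 1!0!0!2!0!1!] = √(2/3)
  +(−1)^0/∏(0,1,0,0,0,1)! = 1  (running 1)
⟨..|..⟩ = √(2/3)·(1) = +0.816497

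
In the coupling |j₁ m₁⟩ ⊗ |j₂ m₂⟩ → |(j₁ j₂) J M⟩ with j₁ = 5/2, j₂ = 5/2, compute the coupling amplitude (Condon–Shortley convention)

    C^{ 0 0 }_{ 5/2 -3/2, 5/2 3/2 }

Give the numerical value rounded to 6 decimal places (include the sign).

triangle: 5!·0!·0!/6! = 120/720
(j±m)!: 1!·4!·4!·1!·0!·0! = 576
prefactor² = (2J+1)·Δ·N² = 96
  k=4: +1/(4!·1!·0!·0!·0!·0!) = 1/24
Σ = 1/24  ⇒  CG² = 96·1/24² = 1/6
CG = +√(1/6) = +0.408248

+√(1/6) = +0.408248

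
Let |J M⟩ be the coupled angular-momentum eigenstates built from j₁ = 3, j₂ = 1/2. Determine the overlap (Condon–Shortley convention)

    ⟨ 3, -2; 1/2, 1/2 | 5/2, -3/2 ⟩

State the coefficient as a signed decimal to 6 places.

triangle: 1!*5!*0!/7! = 120/5040
(j±m)!: 1!*5!*1!*0!*1!*4! = 2880
prefactor² = (2J+1)*Δ*N² = 2880/7
  k=1: −1/(1!*0!*4!*0!*1!*0!) = -1/24
Σ = -1/24  ⇒  CG² = 2880/7*(-1/24)² = 5/7
CG = −√(5/7) = -0.845154

-0.845154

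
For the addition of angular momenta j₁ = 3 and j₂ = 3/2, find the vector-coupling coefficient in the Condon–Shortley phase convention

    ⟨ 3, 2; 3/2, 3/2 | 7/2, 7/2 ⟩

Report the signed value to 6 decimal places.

−√(1/3) ≈ -0.577350

triangle: 1!*5!*2!/9! = 240/362880
(j±m)!: 5!*1!*3!*0!*7!*0! = 3628800
prefactor² = (2J+1)*Δ*N² = 19200
  k=1: −1/(1!*0!*0!*2!*5!*0!) = -1/240
Σ = -1/240  ⇒  CG² = 19200*(-1/240)² = 1/3
CG = −√(1/3) = -0.577350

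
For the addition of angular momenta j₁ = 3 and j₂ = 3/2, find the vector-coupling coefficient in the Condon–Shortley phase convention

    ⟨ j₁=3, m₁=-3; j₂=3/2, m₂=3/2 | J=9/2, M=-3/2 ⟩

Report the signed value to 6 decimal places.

+0.109109

triangle: 0!×6!×3!/10! = 4320/3628800
(j±m)!: 0!×6!×3!×0!×3!×6! = 18662400
prefactor² = (2J+1)×Δ×N² = 1555200/7
  k=0: +1/(0!×0!×6!×3!×0!×0!) = 1/4320
Σ = 1/4320  ⇒  CG² = 1555200/7×1/4320² = 1/84
CG = +√(1/84) = +0.109109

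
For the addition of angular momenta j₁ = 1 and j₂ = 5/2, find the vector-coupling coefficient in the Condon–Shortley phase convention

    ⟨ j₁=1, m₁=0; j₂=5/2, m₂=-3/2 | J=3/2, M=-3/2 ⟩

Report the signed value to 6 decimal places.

−√(4/15) ≈ -0.516398

√[4·2!0!3!/6! · 1!1!1!4!0!3!] = √(48/5)
  +(−1)^1/∏(1,1,0,0,0,3)! = -1/6  (running -1/6)
⟨..|..⟩ = √(48/5)·(-1/6) = -0.516398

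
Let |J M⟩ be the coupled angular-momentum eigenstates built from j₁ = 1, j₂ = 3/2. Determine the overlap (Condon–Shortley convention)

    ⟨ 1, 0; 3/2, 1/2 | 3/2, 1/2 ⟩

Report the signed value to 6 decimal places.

j₁+j₂−J=1  J+j₁−j₂=1  J−j₁+j₂=2  j₁+j₂+J+1=5
(j₁±m₁, j₂±m₂, J±M) = (1,1,2,1,2,1)
P² = 4/15
sum k=0..1:
  [0] +1/2 = 1/2
  [1] −1/1 = -1
S = -1/2
C² = P²·S² = 1/15 ; C = -0.258199

-0.258199  (= −√(1/15))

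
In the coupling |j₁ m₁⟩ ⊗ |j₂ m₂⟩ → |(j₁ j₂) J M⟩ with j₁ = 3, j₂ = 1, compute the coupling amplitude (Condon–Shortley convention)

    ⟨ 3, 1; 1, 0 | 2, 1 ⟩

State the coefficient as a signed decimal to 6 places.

triangle: 2!*4!*0!/7! = 48/5040
(j±m)!: 4!*2!*1!*1!*3!*1! = 288
prefactor² = (2J+1)*Δ*N² = 96/7
  k=1: −1/(1!*1!*1!*0!*3!*0!) = -1/6
Σ = -1/6  ⇒  CG² = 96/7*(-1/6)² = 8/21
CG = −√(8/21) = -0.617213

−√(8/21) = -0.617213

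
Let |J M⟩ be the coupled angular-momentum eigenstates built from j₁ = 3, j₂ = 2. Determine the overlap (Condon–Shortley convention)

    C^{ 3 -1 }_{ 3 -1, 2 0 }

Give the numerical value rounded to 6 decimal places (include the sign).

-0.387298  (= −√(3/20))

triangle: 2!×4!×2!/9! = 96/362880
(j±m)!: 2!×4!×2!×2!×2!×4! = 9216
prefactor² = (2J+1)×Δ×N² = 256/15
  k=0: +1/(0!×2!×4!×2!×0!×0!) = 1/96
  k=1: −1/(1!×1!×3!×1!×1!×1!) = -1/6
  k=2: +1/(2!×0!×2!×0!×2!×2!) = 1/16
Σ = -3/32  ⇒  CG² = 256/15×(-3/32)² = 3/20
CG = −√(3/20) = -0.387298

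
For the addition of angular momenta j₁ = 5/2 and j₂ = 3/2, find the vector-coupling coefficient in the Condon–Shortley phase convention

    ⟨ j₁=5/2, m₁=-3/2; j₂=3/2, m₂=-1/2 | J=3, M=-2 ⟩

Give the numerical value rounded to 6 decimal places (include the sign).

−√(1/12) = -0.288675

j₁+j₂−J=1  J+j₁−j₂=4  J−j₁+j₂=2  j₁+j₂+J+1=8
(j₁±m₁, j₂±m₂, J±M) = (1,4,1,2,1,5)
P² = 48
sum k=0..1:
  [0] +1/24 = 1/24
  [1] −1/12 = -1/12
S = -1/24
C² = P²·S² = 1/12 ; C = -0.288675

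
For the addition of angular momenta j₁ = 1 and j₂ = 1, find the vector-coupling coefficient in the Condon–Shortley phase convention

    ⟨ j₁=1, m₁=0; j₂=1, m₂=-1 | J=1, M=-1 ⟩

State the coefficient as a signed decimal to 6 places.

triangle: 1!*1!*1!/4! = 1/24
(j±m)!: 1!*1!*0!*2!*0!*2! = 4
prefactor² = (2J+1)*Δ*N² = 1/2
  k=0: +1/(0!*1!*1!*0!*0!*1!) = 1
Σ = 1  ⇒  CG² = 1/2*1² = 1/2
CG = +√(1/2) = +0.707107

+√(1/2) = +0.707107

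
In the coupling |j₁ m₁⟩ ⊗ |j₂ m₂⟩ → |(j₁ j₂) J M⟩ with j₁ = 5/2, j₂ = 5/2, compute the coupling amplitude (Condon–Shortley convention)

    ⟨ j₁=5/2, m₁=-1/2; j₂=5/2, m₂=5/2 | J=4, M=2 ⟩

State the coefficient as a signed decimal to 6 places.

−√(9/28) ≈ -0.566947

triangle: 1!×4!×4!/10! = 576/3628800
(j±m)!: 2!×3!×5!×0!×6!×2! = 2073600
prefactor² = (2J+1)×Δ×N² = 20736/7
  k=1: −1/(1!×0!×2!×4!×2!×0!) = -1/96
Σ = -1/96  ⇒  CG² = 20736/7×(-1/96)² = 9/28
CG = −√(9/28) = -0.566947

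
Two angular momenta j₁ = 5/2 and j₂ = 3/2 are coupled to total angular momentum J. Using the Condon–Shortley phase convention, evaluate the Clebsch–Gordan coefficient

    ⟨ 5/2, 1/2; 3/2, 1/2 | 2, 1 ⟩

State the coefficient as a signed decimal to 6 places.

-0.545545

j₁+j₂−J=2  J+j₁−j₂=3  J−j₁+j₂=1  j₁+j₂+J+1=7
(j₁±m₁, j₂±m₂, J±M) = (3,2,2,1,3,1)
P² = 12/7
sum k=1..2:
  [1] −1/2 = -1/2
  [2] +1/12 = 1/12
S = -5/12
C² = P²·S² = 25/84 ; C = -0.545545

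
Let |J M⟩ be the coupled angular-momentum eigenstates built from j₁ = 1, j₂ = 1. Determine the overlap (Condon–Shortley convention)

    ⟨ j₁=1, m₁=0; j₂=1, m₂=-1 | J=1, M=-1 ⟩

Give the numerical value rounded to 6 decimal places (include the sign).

j₁+j₂−J=1  J+j₁−j₂=1  J−j₁+j₂=1  j₁+j₂+J+1=4
(j₁±m₁, j₂±m₂, J±M) = (1,1,0,2,0,2)
P² = 1/2
sum k=0..0:
  [0] +1/1 = 1
S = 1
C² = P²·S² = 1/2 ; C = +0.707107

+0.707107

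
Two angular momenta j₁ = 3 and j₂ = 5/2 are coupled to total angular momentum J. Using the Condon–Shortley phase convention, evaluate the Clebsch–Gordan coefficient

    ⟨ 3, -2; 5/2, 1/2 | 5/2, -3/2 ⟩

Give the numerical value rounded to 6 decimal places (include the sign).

+√(1/14) ≈ +0.267261

√[6·3!3!2!/9! · 1!5!3!2!1!4!] = √(288/7)
  +(−1)^2/∏(2,1,3,1,0,1)! = 1/12  (running 1/12)
  +(−1)^3/∏(3,0,2,0,1,2)! = -1/24  (running 1/24)
⟨..|..⟩ = √(288/7)·(1/24) = +0.267261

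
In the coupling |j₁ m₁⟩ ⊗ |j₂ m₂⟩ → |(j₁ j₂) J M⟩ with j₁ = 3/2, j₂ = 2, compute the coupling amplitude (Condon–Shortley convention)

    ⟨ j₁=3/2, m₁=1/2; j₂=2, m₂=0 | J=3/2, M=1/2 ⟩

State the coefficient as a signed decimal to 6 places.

-0.447214

triangle: 2!*1!*2!/6! = 4/720
(j±m)!: 2!*1!*2!*2!*2!*1! = 16
prefactor² = (2J+1)*Δ*N² = 16/45
  k=0: +1/(0!*2!*1!*2!*0!*0!) = 1/4
  k=1: −1/(1!*1!*0!*1!*1!*1!) = -1
Σ = -3/4  ⇒  CG² = 16/45*(-3/4)² = 1/5
CG = −√(1/5) = -0.447214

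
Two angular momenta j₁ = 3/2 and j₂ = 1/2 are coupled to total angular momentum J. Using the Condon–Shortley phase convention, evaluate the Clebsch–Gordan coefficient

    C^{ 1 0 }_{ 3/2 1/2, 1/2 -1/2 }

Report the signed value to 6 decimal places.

+0.707107  (= +√(1/2))

triangle: 1!*2!*0!/4! = 2/24
(j±m)!: 2!*1!*0!*1!*1!*1! = 2
prefactor² = (2J+1)*Δ*N² = 1/2
  k=0: +1/(0!*1!*1!*0!*1!*0!) = 1
Σ = 1  ⇒  CG² = 1/2*1² = 1/2
CG = +√(1/2) = +0.707107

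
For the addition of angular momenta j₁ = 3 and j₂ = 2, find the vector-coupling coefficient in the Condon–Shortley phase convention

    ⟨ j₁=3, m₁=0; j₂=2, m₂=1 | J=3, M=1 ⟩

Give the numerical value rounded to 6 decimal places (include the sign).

√[7·2!4!2!/9! · 3!3!3!1!4!2!] = √(96/5)
  +(−1)^1/∏(1,1,2,2,2,0)! = -1/8  (running -1/8)
  +(−1)^2/∏(2,0,1,1,3,1)! = 1/12  (running -1/24)
⟨..|..⟩ = √(96/5)·(-1/24) = -0.182574

−√(1/30) ≈ -0.182574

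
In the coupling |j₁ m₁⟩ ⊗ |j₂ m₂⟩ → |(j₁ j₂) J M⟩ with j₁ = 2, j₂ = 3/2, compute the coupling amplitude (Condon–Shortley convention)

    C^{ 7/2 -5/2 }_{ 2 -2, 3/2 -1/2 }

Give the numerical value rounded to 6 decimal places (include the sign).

j₁+j₂−J=0  J+j₁−j₂=4  J−j₁+j₂=3  j₁+j₂+J+1=8
(j₁±m₁, j₂±m₂, J±M) = (0,4,1,2,1,6)
P² = 6912/7
sum k=0..0:
  [0] +1/48 = 1/48
S = 1/48
C² = P²·S² = 3/7 ; C = +0.654654

+√(3/7) = +0.654654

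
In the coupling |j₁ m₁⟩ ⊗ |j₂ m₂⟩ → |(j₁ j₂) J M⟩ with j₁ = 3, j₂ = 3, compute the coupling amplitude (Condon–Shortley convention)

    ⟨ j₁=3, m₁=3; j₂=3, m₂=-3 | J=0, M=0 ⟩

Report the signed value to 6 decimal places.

+√(1/7) = +0.377964

j₁+j₂−J=6  J+j₁−j₂=0  J−j₁+j₂=0  j₁+j₂+J+1=7
(j₁±m₁, j₂±m₂, J±M) = (6,0,0,6,0,0)
P² = 518400/7
sum k=0..0:
  [0] +1/720 = 1/720
S = 1/720
C² = P²·S² = 1/7 ; C = +0.377964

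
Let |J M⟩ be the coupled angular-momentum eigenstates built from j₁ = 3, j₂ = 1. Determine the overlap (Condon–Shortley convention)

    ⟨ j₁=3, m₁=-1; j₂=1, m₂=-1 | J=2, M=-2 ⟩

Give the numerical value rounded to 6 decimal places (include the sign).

j₁+j₂−J=2  J+j₁−j₂=4  J−j₁+j₂=0  j₁+j₂+J+1=7
(j₁±m₁, j₂±m₂, J±M) = (2,4,0,2,0,4)
P² = 768/7
sum k=0..0:
  [0] +1/48 = 1/48
S = 1/48
C² = P²·S² = 1/21 ; C = +0.218218

+√(1/21) = +0.218218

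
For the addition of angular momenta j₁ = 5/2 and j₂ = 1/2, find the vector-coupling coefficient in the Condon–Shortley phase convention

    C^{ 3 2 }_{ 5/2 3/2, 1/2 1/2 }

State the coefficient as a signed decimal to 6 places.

j₁+j₂−J=0  J+j₁−j₂=5  J−j₁+j₂=1  j₁+j₂+J+1=7
(j₁±m₁, j₂±m₂, J±M) = (4,1,1,0,5,1)
P² = 480
sum k=0..0:
  [0] +1/24 = 1/24
S = 1/24
C² = P²·S² = 5/6 ; C = +0.912871

+0.912871  (= +√(5/6))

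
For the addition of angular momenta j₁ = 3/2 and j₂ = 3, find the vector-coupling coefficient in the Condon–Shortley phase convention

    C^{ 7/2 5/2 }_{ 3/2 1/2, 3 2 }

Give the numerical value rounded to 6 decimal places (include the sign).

-0.377964

j₁+j₂−J=1  J+j₁−j₂=2  J−j₁+j₂=5  j₁+j₂+J+1=9
(j₁±m₁, j₂±m₂, J±M) = (2,1,5,1,6,1)
P² = 6400/7
sum k=0..1:
  [0] +1/120 = 1/120
  [1] −1/48 = -1/48
S = -1/80
C² = P²·S² = 1/7 ; C = -0.377964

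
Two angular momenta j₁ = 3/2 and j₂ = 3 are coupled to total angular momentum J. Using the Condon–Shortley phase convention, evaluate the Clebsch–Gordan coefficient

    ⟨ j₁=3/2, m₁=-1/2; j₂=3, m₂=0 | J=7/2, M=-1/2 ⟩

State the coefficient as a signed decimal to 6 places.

j₁+j₂−J=1  J+j₁−j₂=2  J−j₁+j₂=5  j₁+j₂+J+1=9
(j₁±m₁, j₂±m₂, J±M) = (1,2,3,3,3,4)
P² = 384/7
sum k=0..1:
  [0] +1/24 = 1/24
  [1] −1/12 = -1/12
S = -1/24
C² = P²·S² = 2/21 ; C = -0.308607

−√(2/21) = -0.308607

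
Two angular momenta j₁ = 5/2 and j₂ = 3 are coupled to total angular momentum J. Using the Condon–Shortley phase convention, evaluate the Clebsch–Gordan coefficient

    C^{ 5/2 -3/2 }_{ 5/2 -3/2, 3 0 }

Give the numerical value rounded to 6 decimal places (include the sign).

+0.483046  (= +√(7/30))

triangle: 3!*2!*3!/9! = 72/362880
(j±m)!: 1!*4!*3!*3!*1!*4! = 20736
prefactor² = (2J+1)*Δ*N² = 864/35
  k=2: +1/(2!*1!*2!*1!*0!*2!) = 1/8
  k=3: −1/(3!*0!*1!*0!*1!*3!) = -1/36
Σ = 7/72  ⇒  CG² = 864/35*7/72² = 7/30
CG = +√(7/30) = +0.483046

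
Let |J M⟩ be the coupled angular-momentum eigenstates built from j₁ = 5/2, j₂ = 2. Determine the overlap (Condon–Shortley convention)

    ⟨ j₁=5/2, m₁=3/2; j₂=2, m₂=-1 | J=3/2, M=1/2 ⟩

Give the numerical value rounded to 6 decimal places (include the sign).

triangle: 3!×2!×1!/7! = 12/5040
(j±m)!: 4!×1!×1!×3!×2!×1! = 288
prefactor² = (2J+1)×Δ×N² = 96/35
  k=0: +1/(0!×3!×1!×1!×1!×0!) = 1/6
  k=1: −1/(1!×2!×0!×0!×2!×1!) = -1/4
Σ = -1/12  ⇒  CG² = 96/35×(-1/12)² = 2/105
CG = −√(2/105) = -0.138013

-0.138013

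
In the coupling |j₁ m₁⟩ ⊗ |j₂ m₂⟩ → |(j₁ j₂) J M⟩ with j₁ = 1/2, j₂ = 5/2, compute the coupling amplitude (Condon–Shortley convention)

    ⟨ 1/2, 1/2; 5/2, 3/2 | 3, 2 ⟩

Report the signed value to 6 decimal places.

+√(5/6) = +0.912871

√[7·0!1!5!/7! · 1!0!4!1!5!1!] = √(480)
  +(−1)^0/∏(0,0,0,4,1,1)! = 1/24  (running 1/24)
⟨..|..⟩ = √(480)·(1/24) = +0.912871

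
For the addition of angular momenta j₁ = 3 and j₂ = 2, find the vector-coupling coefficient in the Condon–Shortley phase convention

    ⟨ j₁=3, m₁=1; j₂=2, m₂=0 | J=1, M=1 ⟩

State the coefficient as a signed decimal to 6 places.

triangle: 4!×2!×0!/7! = 48/5040
(j±m)!: 4!×2!×2!×2!×2!×0! = 384
prefactor² = (2J+1)×Δ×N² = 384/35
  k=2: +1/(2!×2!×0!×0!×2!×0!) = 1/8
Σ = 1/8  ⇒  CG² = 384/35×1/8² = 6/35
CG = +√(6/35) = +0.414039

+√(6/35) = +0.414039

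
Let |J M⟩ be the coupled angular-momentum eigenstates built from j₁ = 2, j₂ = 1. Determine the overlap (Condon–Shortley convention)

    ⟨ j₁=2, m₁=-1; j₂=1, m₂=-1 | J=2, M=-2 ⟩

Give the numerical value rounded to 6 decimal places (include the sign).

√[5·1!3!1!/6! · 1!3!0!2!0!4!] = √(12)
  +(−1)^0/∏(0,1,3,0,0,1)! = 1/6  (running 1/6)
⟨..|..⟩ = √(12)·(1/6) = +0.577350

+√(1/3) = +0.577350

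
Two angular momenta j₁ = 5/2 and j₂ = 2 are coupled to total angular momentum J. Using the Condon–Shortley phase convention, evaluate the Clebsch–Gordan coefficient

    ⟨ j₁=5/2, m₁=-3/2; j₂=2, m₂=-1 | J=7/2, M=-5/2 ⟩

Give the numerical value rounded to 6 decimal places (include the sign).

−√(1/63) = -0.125988

j₁+j₂−J=1  J+j₁−j₂=4  J−j₁+j₂=3  j₁+j₂+J+1=9
(j₁±m₁, j₂±m₂, J±M) = (1,4,1,3,1,6)
P² = 2304/7
sum k=0..1:
  [0] +1/48 = 1/48
  [1] −1/36 = -1/36
S = -1/144
C² = P²·S² = 1/63 ; C = -0.125988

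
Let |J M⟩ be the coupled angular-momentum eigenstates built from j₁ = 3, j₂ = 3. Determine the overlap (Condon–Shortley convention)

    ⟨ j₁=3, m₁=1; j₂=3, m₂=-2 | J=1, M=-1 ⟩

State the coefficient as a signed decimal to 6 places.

-0.422577  (= −√(5/28))

j₁+j₂−J=5  J+j₁−j₂=1  J−j₁+j₂=1  j₁+j₂+J+1=8
(j₁±m₁, j₂±m₂, J±M) = (4,2,1,5,0,2)
P² = 720/7
sum k=1..1:
  [1] −1/24 = -1/24
S = -1/24
C² = P²·S² = 5/28 ; C = -0.422577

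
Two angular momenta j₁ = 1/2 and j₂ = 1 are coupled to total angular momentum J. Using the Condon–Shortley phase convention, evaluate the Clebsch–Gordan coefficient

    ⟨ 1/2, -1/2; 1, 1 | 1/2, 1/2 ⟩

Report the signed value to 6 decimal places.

−√(2/3) ≈ -0.816497

j₁+j₂−J=1  J+j₁−j₂=0  J−j₁+j₂=1  j₁+j₂+J+1=3
(j₁±m₁, j₂±m₂, J±M) = (0,1,2,0,1,0)
P² = 2/3
sum k=1..1:
  [1] −1/1 = -1
S = -1
C² = P²·S² = 2/3 ; C = -0.816497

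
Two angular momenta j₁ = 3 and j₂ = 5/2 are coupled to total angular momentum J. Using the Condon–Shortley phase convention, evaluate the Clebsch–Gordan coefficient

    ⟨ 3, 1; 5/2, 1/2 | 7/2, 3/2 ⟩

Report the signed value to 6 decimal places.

-0.487950  (= −√(5/21))

j₁+j₂−J=2  J+j₁−j₂=4  J−j₁+j₂=3  j₁+j₂+J+1=10
(j₁±m₁, j₂±m₂, J±M) = (4,2,3,2,5,2)
P² = 3072/35
sum k=0..2:
  [0] +1/48 = 1/48
  [1] −1/12 = -1/12
  [2] +1/96 = 1/96
S = -5/96
C² = P²·S² = 5/21 ; C = -0.487950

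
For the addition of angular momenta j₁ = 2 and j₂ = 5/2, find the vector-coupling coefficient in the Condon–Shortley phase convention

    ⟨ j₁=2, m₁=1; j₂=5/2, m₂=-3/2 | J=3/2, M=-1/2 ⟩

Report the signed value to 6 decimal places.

j₁+j₂−J=3  J+j₁−j₂=1  J−j₁+j₂=2  j₁+j₂+J+1=7
(j₁±m₁, j₂±m₂, J±M) = (3,1,1,4,1,2)
P² = 96/35
sum k=0..1:
  [0] +1/6 = 1/6
  [1] −1/4 = -1/4
S = -1/12
C² = P²·S² = 2/105 ; C = -0.138013

−√(2/105) = -0.138013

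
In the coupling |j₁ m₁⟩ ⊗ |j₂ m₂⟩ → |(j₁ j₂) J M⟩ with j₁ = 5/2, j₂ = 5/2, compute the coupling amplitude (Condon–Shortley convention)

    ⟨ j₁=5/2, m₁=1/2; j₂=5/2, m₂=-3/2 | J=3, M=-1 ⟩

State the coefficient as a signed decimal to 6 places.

+√(1/30) ≈ +0.182574

√[7·2!3!3!/9! · 3!2!1!4!2!4!] = √(96/5)
  +(−1)^0/∏(0,2,2,1,1,2)! = 1/8  (running 1/8)
  +(−1)^1/∏(1,1,1,0,2,3)! = -1/12  (running 1/24)
⟨..|..⟩ = √(96/5)·(1/24) = +0.182574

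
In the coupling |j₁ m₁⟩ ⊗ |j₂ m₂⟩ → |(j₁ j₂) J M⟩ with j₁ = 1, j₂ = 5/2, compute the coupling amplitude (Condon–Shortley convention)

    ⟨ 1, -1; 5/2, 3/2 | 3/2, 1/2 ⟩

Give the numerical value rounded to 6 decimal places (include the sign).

j₁+j₂−J=2  J+j₁−j₂=0  J−j₁+j₂=3  j₁+j₂+J+1=6
(j₁±m₁, j₂±m₂, J±M) = (0,2,4,1,2,1)
P² = 32/5
sum k=2..2:
  [2] +1/4 = 1/4
S = 1/4
C² = P²·S² = 2/5 ; C = +0.632456

+√(2/5) = +0.632456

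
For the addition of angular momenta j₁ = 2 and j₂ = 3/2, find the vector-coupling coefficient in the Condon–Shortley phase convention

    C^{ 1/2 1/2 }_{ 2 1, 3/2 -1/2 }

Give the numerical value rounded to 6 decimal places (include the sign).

√[2·3!1!0!/5! · 3!1!1!2!1!0!] = √(6/5)
  +(−1)^1/∏(1,2,0,0,1,0)! = -1/2  (running -1/2)
⟨..|..⟩ = √(6/5)·(-1/2) = -0.547723

-0.547723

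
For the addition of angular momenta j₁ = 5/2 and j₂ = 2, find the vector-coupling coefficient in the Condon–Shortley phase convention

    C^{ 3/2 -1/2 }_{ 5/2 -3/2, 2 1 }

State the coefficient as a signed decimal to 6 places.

j₁+j₂−J=3  J+j₁−j₂=2  J−j₁+j₂=1  j₁+j₂+J+1=7
(j₁±m₁, j₂±m₂, J±M) = (1,4,3,1,1,2)
P² = 96/35
sum k=2..3:
  [2] +1/4 = 1/4
  [3] −1/6 = -1/6
S = 1/12
C² = P²·S² = 2/105 ; C = +0.138013

+0.138013  (= +√(2/105))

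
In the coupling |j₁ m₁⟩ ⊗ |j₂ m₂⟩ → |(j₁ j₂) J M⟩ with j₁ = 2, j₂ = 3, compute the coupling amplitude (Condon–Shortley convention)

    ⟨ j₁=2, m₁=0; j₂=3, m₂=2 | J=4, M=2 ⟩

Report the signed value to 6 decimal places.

−√(12/35) = -0.585540

j₁+j₂−J=1  J+j₁−j₂=3  J−j₁+j₂=5  j₁+j₂+J+1=10
(j₁±m₁, j₂±m₂, J±M) = (2,2,5,1,6,2)
P² = 8640/7
sum k=0..1:
  [0] +1/240 = 1/240
  [1] −1/48 = -1/48
S = -1/60
C² = P²·S² = 12/35 ; C = -0.585540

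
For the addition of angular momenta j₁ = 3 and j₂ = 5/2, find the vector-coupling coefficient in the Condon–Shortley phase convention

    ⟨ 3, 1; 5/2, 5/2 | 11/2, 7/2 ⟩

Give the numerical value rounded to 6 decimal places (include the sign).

+√(3/11) ≈ +0.522233

√[12·0!6!5!/12! · 4!2!5!0!9!2!] = √(99532800/11)
  +(−1)^0/∏(0,0,2,5,4,0)! = 1/5760  (running 1/5760)
⟨..|..⟩ = √(99532800/11)·(1/5760) = +0.522233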